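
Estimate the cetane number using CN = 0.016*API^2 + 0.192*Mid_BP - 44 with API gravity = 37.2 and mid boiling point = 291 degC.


CN = 0.016 * 37.2^2 + 0.192 * 291 - 44
CN = 22.14144 + 55.872 - 44 = 34.01344

34.01344


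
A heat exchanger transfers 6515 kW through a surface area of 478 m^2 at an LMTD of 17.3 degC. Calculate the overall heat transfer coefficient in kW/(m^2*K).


From Q = U*A*LMTD, U = Q / (A * LMTD)
U = 6515 / (478 * 17.3) = 6515 / 8269.4 = 0.7878

0.7878 kW/(m^2*K)


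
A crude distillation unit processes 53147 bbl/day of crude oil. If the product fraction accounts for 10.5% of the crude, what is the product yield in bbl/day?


Crude throughput = 53147 bbl/day
Fraction yield = 10.5%
yield = throughput * fraction / 100
yield = 53147 * 10.5 / 100 = 5580.435

5580.435 bbl/day


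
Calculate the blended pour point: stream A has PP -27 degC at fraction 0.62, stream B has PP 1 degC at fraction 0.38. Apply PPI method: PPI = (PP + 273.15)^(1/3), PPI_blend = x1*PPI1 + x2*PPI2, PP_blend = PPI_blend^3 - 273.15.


PPI_1 = (-27 + 273.15)^(1/3) = 6.2671
PPI_2 = (1 + 273.15)^(1/3) = 6.49625
PPI_blend = 0.62 * 6.2671 + 0.38 * 6.49625 = 6.354177
PP_blend = 6.354177^3 - 273.15 = 256.5535 - 273.15 = -16.6

-16.6 degC


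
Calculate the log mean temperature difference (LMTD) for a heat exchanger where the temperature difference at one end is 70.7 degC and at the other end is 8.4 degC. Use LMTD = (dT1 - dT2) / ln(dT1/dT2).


LMTD = (dT1 - dT2) / ln(dT1/dT2)
= (70.7 - 8.4) / ln(70.7 / 8.4) = 62.3 / 2.13021 = 29.25

29.25 degC


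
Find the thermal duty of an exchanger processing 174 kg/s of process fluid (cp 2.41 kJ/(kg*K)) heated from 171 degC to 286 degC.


Q = m_dot * cp * delta_T
delta_T = 286 - 171 = 115 K
Q = 174 * 2.41 * 115
= 419.34 * 115
= 48224.1 kW

48224.1 kW


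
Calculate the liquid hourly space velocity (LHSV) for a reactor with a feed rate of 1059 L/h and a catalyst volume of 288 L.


LHSV = volumetric feed rate / catalyst volume
= 1059 L/h / 288 L
= 3.677 h^-1

3.677 h^-1


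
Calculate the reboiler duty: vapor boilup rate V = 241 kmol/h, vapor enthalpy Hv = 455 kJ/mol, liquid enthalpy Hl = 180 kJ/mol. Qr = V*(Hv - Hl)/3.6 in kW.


Qr = 241 * (455 - 180) / 3.6 = 241 * 275 / 3.6 = 18410

18410 kW


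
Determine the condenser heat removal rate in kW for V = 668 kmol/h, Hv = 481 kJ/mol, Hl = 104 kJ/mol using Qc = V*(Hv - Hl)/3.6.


Qc = 668 * (481 - 104) / 3.6 = 668 * 377 / 3.6 = 69950

69950 kW


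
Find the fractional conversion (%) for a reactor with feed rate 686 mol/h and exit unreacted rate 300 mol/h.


X = (F_in - F_out) / F_in * 100
Moles reacted = 686 - 300 = 386
X = 386 / 686 * 100
= 0.5627 * 100
= 56.27 %

56.27 %


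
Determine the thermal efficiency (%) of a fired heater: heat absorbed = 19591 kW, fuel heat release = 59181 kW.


Furnace efficiency = Q_absorbed / Q_fuel * 100
= 19591 / 59181 * 100 = 33.10

33.10 %


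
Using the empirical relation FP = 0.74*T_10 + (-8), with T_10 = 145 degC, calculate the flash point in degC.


FP = 0.74 * 145 + (-8) = 99.3

99.3 degC


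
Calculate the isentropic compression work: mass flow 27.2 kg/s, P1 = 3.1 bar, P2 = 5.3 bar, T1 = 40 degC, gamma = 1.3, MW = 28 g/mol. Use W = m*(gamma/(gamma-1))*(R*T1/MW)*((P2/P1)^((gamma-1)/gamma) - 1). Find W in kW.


Isentropic work: W = m*(gamma/(gamma-1))*(R*T1/MW)*((P2/P1)^((gamma-1)/gamma) - 1)
T1 = 40 + 273.15 = 313.15 K
Pressure ratio = 5.3 / 3.1 = 1.70968
Exponent = (1.3 - 1)/1.3 = 0.230769
(P2/P1)^exp - 1 = 1.70968^0.230769 - 1 = 0.131747
W = 27.2 * 1.3 / 0.3 * 8.314 * 313.15 / 28 * 0.131747 = 1444

1444 kW


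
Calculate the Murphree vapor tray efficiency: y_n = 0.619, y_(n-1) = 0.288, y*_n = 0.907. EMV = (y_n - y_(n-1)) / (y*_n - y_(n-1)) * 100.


Murphree vapor efficiency: EMV = (y_n - y_(n-1)) / (y*_n - y_(n-1)) * 100
EMV = (0.619 - 0.288) / (0.907 - 0.288) * 100 = 0.331 / 0.619 * 100 = 53.47

53.47 %


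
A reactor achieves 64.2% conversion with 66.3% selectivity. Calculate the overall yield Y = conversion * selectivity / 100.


Overall yield = conversion (%) * selectivity (%) / 100
Conversion = 64.2%, Selectivity = 66.3%
Y = 64.2 * 66.3 / 100
= 42.5646 %

42.5646 %


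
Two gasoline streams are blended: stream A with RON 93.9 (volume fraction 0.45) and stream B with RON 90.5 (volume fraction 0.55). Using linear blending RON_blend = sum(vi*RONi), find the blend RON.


Linear blending: RON_blend = sum(vi * RONi)
Contribution 1: 0.45 * 93.9 = 42.255
Contribution 2: 0.55 * 90.5 = 49.775
RON_blend = 42.255 + 49.775 = 92.03

92.03


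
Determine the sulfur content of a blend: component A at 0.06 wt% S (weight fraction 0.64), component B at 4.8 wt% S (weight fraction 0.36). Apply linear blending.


Linear sulfur blending: S_blend = x1*S1 + x2*S2
Contribution 1: 0.64 * 0.06 = 0.0384 wt%
Contribution 2: 0.36 * 4.8 = 1.728 wt%
S_blend = 0.0384 + 1.728 = 1.7664

1.7664 wt%


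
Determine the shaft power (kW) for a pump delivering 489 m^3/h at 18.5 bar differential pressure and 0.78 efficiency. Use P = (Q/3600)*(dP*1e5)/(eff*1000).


Q = 489 / 3600 = 0.135833 m^3/s
P = 0.135833 * (18.5 * 1e5) / 0.78 / 1000 = 322.2

322.2 kW


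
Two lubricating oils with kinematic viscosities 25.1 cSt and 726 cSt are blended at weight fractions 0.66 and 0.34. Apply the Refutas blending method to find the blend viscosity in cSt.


Refutas method: VBN_i = 14.534*ln(ln(visc_i + 0.8)) + 10.975, blended linearly by mass fraction; since VBN is linear in VBI_i = ln(ln(visc_i + 0.8)) and the fractions sum to 1, blend VBI directly: visc = exp(exp(VBI_blend)) - 0.8
VBI_1 = ln(ln(25.1 + 0.8)) = 1.17996
VBI_2 = ln(ln(726 + 0.8)) = 1.88535
VBI_blend = 0.66 * 1.17996 + 0.34 * 1.88535 = 1.41979
visc_blend = exp(exp(1.41979)) - 0.8 = 61.77

61.77 cSt


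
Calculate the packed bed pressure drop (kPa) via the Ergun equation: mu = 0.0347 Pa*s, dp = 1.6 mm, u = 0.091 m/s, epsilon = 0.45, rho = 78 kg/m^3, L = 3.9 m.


dp = 1.6 mm = 0.0016 m
Viscous term = 150*0.0347*0.091*(1-0.45)^2 / (0.0016^2*0.45^3) = 614200
Inertial term = 1.75*78*0.091^2*(1-0.45) / (0.0016*0.45^3) = 4264.03
dP/L = 614200 + 4264.03 = 618464 Pa/m
dP = 618464 * 3.9 / 1000 = 2412 kPa

2412 kPa


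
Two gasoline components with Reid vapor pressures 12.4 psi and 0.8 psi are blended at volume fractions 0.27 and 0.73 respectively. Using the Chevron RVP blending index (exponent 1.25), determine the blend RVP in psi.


Chevron index: RVP_blend = (sum xi*RVPi^1.25)^(1/1.25)
RVP^1.25 terms: 0.27 * 12.4^1.25 + 0.73 * 0.8^1.25 = 6.83493
RVP_blend = 6.83493^(1/1.25) = 4.654

4.654 psi


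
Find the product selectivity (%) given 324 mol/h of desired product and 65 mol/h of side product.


Selectivity = desired / (desired + undesired) * 100
Total products = 324 + 65 = 389 mol/h
S = 324 / 389 * 100
= 0.8329 * 100
= 83.29 %

83.29 %


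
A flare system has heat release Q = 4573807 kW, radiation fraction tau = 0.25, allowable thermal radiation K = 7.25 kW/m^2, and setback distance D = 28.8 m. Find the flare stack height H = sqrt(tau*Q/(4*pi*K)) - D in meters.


tau*Q/(4*pi*K) = 0.25 * 4573807 / (4 * pi * 7.25) = 12550.8
sqrt(12550.8) = 112.03
H = 112.03 - 28.8 = 83.23

83.23 m


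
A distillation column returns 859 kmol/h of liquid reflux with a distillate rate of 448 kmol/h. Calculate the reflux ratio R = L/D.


Reflux ratio definition: R = L / D (liquid returned / distillate withdrawn)
L = 859 kmol/h, D = 448 kmol/h
R = 859 / 448 = 1.917

1.917


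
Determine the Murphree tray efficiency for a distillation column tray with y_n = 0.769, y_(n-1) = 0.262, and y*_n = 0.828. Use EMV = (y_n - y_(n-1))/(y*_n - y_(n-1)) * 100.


Murphree vapor efficiency: EMV = (y_n - y_(n-1)) / (y*_n - y_(n-1)) * 100
EMV = (0.769 - 0.262) / (0.828 - 0.262) * 100 = 0.507 / 0.566 * 100 = 89.58

89.58 %


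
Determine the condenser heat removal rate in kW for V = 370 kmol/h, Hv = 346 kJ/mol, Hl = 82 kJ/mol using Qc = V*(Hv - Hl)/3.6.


Qc = 370 * (346 - 82) / 3.6 = 370 * 264 / 3.6 = 27130

27130 kW


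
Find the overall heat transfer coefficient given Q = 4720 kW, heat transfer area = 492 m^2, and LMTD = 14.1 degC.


From Q = U*A*LMTD, U = Q / (A * LMTD)
U = 4720 / (492 * 14.1) = 4720 / 6937.2 = 0.6804

0.6804 kW/(m^2*K)


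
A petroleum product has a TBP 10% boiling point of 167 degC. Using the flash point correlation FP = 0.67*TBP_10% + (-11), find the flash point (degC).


FP = 0.67 * 167 + (-11) = 100.89

100.89 degC


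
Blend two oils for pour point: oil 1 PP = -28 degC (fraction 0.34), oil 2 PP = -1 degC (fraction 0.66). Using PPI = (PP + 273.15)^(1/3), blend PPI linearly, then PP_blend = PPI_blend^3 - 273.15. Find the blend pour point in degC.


PPI_1 = (-28 + 273.15)^(1/3) = 6.258601
PPI_2 = (-1 + 273.15)^(1/3) = 6.480414
PPI_blend = 0.34 * 6.258601 + 0.66 * 6.480414 = 6.404998
PP_blend = 6.404998^3 - 273.15 = 262.7586 - 273.15 = -10.39

-10.39 degC


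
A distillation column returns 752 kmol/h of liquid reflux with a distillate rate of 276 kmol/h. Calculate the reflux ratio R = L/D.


Reflux ratio definition: R = L / D (liquid returned / distillate withdrawn)
L = 752 kmol/h, D = 276 kmol/h
R = 752 / 276 = 2.725

2.725


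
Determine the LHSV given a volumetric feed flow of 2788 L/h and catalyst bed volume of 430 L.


LHSV = volumetric feed rate / catalyst volume
= 2788 L/h / 430 L
= 6.484 h^-1

6.484 h^-1


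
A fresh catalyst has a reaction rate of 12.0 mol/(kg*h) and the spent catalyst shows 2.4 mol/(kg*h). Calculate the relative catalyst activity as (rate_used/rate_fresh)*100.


Activity (%) = (rate_used / rate_fresh) * 100
rate_used = 2.4, rate_fresh = 12.0
= (2.4 / 12.0) * 100
= 0.2000 * 100 = 20.00

20.00 %


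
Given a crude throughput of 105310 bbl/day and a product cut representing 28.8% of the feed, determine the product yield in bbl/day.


Crude throughput = 105310 bbl/day
Fraction yield = 28.8%
yield = throughput * fraction / 100
yield = 105310 * 28.8 / 100 = 30329.28

30329.28 bbl/day


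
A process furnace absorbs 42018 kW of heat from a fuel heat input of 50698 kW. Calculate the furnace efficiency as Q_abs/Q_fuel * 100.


Furnace efficiency = Q_absorbed / Q_fuel * 100
= 42018 / 50698 * 100 = 82.88

82.88 %


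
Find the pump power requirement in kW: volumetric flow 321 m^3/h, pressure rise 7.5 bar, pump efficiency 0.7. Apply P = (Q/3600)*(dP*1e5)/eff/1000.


Q = 321 / 3600 = 0.0891667 m^3/s
P = 0.0891667 * (7.5 * 1e5) / 0.7 / 1000 = 95.54

95.54 kW


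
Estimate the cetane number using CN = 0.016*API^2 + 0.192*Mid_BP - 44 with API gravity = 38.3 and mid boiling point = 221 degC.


CN = 0.016 * 38.3^2 + 0.192 * 221 - 44
CN = 23.47024 + 42.432 - 44 = 21.90224

21.90224


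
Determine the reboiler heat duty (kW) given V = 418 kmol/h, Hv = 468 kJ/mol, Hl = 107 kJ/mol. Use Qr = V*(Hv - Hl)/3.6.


Qr = 418 * (468 - 107) / 3.6 = 418 * 361 / 3.6 = 41920

41920 kW


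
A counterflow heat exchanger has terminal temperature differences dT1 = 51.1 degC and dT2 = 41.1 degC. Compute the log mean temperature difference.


LMTD = (dT1 - dT2) / ln(dT1/dT2)
= (51.1 - 41.1) / ln(51.1 / 41.1) = 10 / 0.217776 = 45.92

45.92 degC


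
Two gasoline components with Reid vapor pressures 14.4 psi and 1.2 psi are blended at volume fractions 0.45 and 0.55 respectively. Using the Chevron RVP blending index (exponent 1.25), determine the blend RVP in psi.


Chevron index: RVP_blend = (sum xi*RVPi^1.25)^(1/1.25)
RVP^1.25 terms: 0.45 * 14.4^1.25 + 0.55 * 1.2^1.25 = 13.3139
RVP_blend = 13.3139^(1/1.25) = 7.933

7.933 psi


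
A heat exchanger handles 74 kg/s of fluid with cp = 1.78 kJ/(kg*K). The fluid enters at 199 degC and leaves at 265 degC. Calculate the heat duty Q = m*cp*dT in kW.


Q = m_dot * cp * delta_T
delta_T = 265 - 199 = 66 K
Q = 74 * 1.78 * 66
= 131.72 * 66
= 8693.52 kW

8693.52 kW


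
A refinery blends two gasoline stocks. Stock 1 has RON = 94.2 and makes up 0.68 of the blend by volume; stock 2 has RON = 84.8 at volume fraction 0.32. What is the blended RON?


Linear blending: RON_blend = sum(vi * RONi)
Contribution 1: 0.68 * 94.2 = 64.056
Contribution 2: 0.32 * 84.8 = 27.136
RON_blend = 64.056 + 27.136 = 91.192

91.192


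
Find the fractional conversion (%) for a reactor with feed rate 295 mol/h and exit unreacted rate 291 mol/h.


X = (F_in - F_out) / F_in * 100
Moles reacted = 295 - 291 = 4
X = 4 / 295 * 100
= 0.01356 * 100
= 1.356 %

1.356 %


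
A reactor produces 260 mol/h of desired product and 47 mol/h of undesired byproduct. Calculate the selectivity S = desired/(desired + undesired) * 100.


Selectivity = desired / (desired + undesired) * 100
Total products = 260 + 47 = 307 mol/h
S = 260 / 307 * 100
= 0.8469 * 100
= 84.69 %

84.69 %


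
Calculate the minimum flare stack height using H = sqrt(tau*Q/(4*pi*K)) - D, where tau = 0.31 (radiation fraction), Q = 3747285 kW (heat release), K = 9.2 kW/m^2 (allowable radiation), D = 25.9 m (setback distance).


tau*Q/(4*pi*K) = 0.31 * 3747285 / (4 * pi * 9.2) = 10048
sqrt(10048) = 100.24
H = 100.24 - 25.9 = 74.34

74.34 m


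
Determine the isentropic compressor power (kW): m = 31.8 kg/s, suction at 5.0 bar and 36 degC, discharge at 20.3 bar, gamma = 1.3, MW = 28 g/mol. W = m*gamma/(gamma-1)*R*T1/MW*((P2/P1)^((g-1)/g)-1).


Isentropic work: W = m*(gamma/(gamma-1))*(R*T1/MW)*((P2/P1)^((gamma-1)/gamma) - 1)
T1 = 36 + 273.15 = 309.15 K
Pressure ratio = 20.3 / 5.0 = 4.06
Exponent = (1.3 - 1)/1.3 = 0.230769
(P2/P1)^exp - 1 = 4.06^0.230769 - 1 = 0.381748
W = 31.8 * 1.3 / 0.3 * 8.314 * 309.15 / 28 * 0.381748 = 4829

4829 kW


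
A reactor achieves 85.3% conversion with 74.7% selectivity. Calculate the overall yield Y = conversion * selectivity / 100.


Overall yield = conversion (%) * selectivity (%) / 100
Conversion = 85.3%, Selectivity = 74.7%
Y = 85.3 * 74.7 / 100
= 63.7191 %

63.7191 %


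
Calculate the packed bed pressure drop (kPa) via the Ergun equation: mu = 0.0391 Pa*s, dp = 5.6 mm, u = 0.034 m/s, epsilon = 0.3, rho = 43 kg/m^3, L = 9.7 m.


dp = 5.6 mm = 0.0056 m
Viscous term = 150*0.0391*0.034*(1-0.3)^2 / (0.0056^2*0.3^3) = 115399
Inertial term = 1.75*43*0.034^2*(1-0.3) / (0.0056*0.3^3) = 402.727
dP/L = 115399 + 402.727 = 115802 Pa/m
dP = 115802 * 9.7 / 1000 = 1123 kPa

1123 kPa


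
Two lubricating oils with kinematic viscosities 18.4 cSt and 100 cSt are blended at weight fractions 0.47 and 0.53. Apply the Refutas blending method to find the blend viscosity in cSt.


Refutas method: VBN_i = 14.534*ln(ln(visc_i + 0.8)) + 10.975, blended linearly by mass fraction; since VBN is linear in VBI_i = ln(ln(visc_i + 0.8)) and the fractions sum to 1, blend VBI directly: visc = exp(exp(VBI_blend)) - 0.8
VBI_1 = ln(ln(18.4 + 0.8)) = 1.08347
VBI_2 = ln(ln(100 + 0.8)) = 1.52891
VBI_blend = 0.47 * 1.08347 + 0.53 * 1.52891 = 1.31955
visc_blend = exp(exp(1.31955)) - 0.8 = 41.37

41.37 cSt


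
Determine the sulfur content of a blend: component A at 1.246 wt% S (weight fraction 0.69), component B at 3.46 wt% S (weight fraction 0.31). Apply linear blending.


Linear sulfur blending: S_blend = x1*S1 + x2*S2
Contribution 1: 0.69 * 1.246 = 0.85974 wt%
Contribution 2: 0.31 * 3.46 = 1.0726 wt%
S_blend = 0.85974 + 1.0726 = 1.93234

1.93234 wt%


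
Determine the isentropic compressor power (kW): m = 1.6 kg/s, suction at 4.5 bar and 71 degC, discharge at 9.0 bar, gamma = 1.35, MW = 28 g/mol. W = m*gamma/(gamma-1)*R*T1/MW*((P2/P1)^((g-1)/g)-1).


Isentropic work: W = m*(gamma/(gamma-1))*(R*T1/MW)*((P2/P1)^((gamma-1)/gamma) - 1)
T1 = 71 + 273.15 = 344.15 K
Pressure ratio = 9.0 / 4.5 = 2
Exponent = (1.35 - 1)/1.35 = 0.259259
(P2/P1)^exp - 1 = 2^0.259259 - 1 = 0.196864
W = 1.6 * 1.35 / 0.35 * 8.314 * 344.15 / 28 * 0.196864 = 124.2

124.2 kW


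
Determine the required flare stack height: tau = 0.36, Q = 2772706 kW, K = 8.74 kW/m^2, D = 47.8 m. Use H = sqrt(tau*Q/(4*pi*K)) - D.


tau*Q/(4*pi*K) = 0.36 * 2772706 / (4 * pi * 8.74) = 9088.35
sqrt(9088.35) = 95.3328
H = 95.3328 - 47.8 = 47.53

47.53 m


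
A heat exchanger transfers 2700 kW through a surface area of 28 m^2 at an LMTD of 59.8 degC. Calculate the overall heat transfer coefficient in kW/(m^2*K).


From Q = U*A*LMTD, U = Q / (A * LMTD)
U = 2700 / (28 * 59.8) = 2700 / 1674.4 = 1.613

1.613 kW/(m^2*K)


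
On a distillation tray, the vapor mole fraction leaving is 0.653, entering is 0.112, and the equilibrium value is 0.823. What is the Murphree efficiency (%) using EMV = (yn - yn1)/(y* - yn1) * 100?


Murphree vapor efficiency: EMV = (y_n - y_(n-1)) / (y*_n - y_(n-1)) * 100
EMV = (0.653 - 0.112) / (0.823 - 0.112) * 100 = 0.541 / 0.711 * 100 = 76.09

76.09 %


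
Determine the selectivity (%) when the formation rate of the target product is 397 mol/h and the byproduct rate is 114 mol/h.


Selectivity = desired / (desired + undesired) * 100
Total products = 397 + 114 = 511 mol/h
S = 397 / 511 * 100
= 0.7769 * 100
= 77.69 %

77.69 %


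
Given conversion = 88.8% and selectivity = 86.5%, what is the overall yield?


Overall yield = conversion (%) * selectivity (%) / 100
Conversion = 88.8%, Selectivity = 86.5%
Y = 88.8 * 86.5 / 100
= 76.812 %

76.812 %


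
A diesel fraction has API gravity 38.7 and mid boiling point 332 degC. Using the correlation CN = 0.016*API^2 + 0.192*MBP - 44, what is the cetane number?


CN = 0.016 * 38.7^2 + 0.192 * 332 - 44
CN = 23.96304 + 63.744 - 44 = 43.70704

43.70704


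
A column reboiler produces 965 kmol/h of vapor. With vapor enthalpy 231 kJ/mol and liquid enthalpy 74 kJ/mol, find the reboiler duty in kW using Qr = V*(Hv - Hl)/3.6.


Qr = 965 * (231 - 74) / 3.6 = 965 * 157 / 3.6 = 42080

42080 kW


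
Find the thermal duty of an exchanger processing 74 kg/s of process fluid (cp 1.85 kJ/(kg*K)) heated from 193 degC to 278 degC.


Q = m_dot * cp * delta_T
delta_T = 278 - 193 = 85 K
Q = 74 * 1.85 * 85
= 136.9 * 85
= 11636.5 kW

11636.5 kW


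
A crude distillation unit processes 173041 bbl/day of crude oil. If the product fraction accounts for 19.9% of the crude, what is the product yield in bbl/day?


Crude throughput = 173041 bbl/day
Fraction yield = 19.9%
yield = throughput * fraction / 100
yield = 173041 * 19.9 / 100 = 34435.159

34435.159 bbl/day


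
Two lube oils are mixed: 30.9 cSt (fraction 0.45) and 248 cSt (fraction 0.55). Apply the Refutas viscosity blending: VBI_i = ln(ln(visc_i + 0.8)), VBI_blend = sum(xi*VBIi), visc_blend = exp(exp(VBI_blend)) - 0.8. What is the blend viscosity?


Refutas method: VBN_i = 14.534*ln(ln(visc_i + 0.8)) + 10.975, blended linearly by mass fraction; since VBN is linear in VBI_i = ln(ln(visc_i + 0.8)) and the fractions sum to 1, blend VBI directly: visc = exp(exp(VBI_blend)) - 0.8
VBI_1 = ln(ln(30.9 + 0.8)) = 1.2402
VBI_2 = ln(ln(248 + 0.8)) = 1.70777
VBI_blend = 0.45 * 1.2402 + 0.55 * 1.70777 = 1.49736
visc_blend = exp(exp(1.49736)) - 0.8 = 86.55

86.55 cSt


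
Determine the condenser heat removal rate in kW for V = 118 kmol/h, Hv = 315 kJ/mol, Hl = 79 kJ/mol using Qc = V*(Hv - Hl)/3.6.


Qc = 118 * (315 - 79) / 3.6 = 118 * 236 / 3.6 = 7736

7736 kW


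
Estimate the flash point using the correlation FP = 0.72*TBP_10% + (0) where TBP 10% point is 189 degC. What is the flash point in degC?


FP = 0.72 * 189 + (0) = 136.08

136.08 degC


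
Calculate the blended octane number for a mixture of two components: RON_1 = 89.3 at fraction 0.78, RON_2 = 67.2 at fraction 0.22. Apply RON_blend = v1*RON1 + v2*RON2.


Linear blending: RON_blend = sum(vi * RONi)
Contribution 1: 0.78 * 89.3 = 69.654
Contribution 2: 0.22 * 67.2 = 14.784
RON_blend = 69.654 + 14.784 = 84.438

84.438


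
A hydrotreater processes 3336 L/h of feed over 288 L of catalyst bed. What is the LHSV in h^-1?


LHSV = volumetric feed rate / catalyst volume
= 3336 L/h / 288 L
= 11.58 h^-1

11.58 h^-1


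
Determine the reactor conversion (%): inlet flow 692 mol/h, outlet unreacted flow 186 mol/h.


X = (F_in - F_out) / F_in * 100
Moles reacted = 692 - 186 = 506
X = 506 / 692 * 100
= 0.7312 * 100
= 73.12 %

73.12 %


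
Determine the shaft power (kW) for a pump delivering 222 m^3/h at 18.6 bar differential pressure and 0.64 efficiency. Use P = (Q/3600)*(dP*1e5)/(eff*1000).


Q = 222 / 3600 = 0.0616667 m^3/s
P = 0.0616667 * (18.6 * 1e5) / 0.64 / 1000 = 179.2

179.2 kW


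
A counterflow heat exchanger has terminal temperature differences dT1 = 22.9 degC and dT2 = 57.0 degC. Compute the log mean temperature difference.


LMTD = (dT1 - dT2) / ln(dT1/dT2)
= (22.9 - 57.0) / ln(22.9 / 57.0) = -34.1 / -0.911914 = 37.39

37.39 degC


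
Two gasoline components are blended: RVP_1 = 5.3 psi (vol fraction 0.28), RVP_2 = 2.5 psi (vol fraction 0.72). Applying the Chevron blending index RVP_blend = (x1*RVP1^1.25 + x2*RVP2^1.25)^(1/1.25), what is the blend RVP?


Chevron index: RVP_blend = (sum xi*RVPi^1.25)^(1/1.25)
RVP^1.25 terms: 0.28 * 5.3^1.25 + 0.72 * 2.5^1.25 = 4.51504
RVP_blend = 4.51504^(1/1.25) = 3.340

3.340 psi


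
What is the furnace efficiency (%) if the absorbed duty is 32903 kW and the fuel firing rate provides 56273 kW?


Furnace efficiency = Q_absorbed / Q_fuel * 100
= 32903 / 56273 * 100 = 58.47

58.47 %


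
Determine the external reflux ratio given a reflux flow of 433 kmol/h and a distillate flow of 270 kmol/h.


Reflux ratio definition: R = L / D (liquid returned / distillate withdrawn)
L = 433 kmol/h, D = 270 kmol/h
R = 433 / 270 = 1.604

1.604


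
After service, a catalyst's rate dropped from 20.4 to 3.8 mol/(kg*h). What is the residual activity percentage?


Activity (%) = (rate_used / rate_fresh) * 100
rate_used = 3.8, rate_fresh = 20.4
= (3.8 / 20.4) * 100
= 0.1863 * 100 = 18.63

18.63 %


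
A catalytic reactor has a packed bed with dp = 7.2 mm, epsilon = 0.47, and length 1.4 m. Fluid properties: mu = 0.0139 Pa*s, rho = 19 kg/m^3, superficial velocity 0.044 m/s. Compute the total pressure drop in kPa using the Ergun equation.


dp = 7.2 mm = 0.0072 m
Viscous term = 150*0.0139*0.044*(1-0.47)^2 / (0.0072^2*0.47^3) = 4787.98
Inertial term = 1.75*19*0.044^2*(1-0.47) / (0.0072*0.47^3) = 45.6401
dP/L = 4787.98 + 45.6401 = 4833.62 Pa/m
dP = 4833.62 * 1.4 / 1000 = 6.767 kPa

6.767 kPa


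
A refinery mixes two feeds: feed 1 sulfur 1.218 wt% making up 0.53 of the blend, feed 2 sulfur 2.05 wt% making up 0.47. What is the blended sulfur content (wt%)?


Linear sulfur blending: S_blend = x1*S1 + x2*S2
Contribution 1: 0.53 * 1.218 = 0.64554 wt%
Contribution 2: 0.47 * 2.05 = 0.9635 wt%
S_blend = 0.64554 + 0.9635 = 1.60904

1.60904 wt%


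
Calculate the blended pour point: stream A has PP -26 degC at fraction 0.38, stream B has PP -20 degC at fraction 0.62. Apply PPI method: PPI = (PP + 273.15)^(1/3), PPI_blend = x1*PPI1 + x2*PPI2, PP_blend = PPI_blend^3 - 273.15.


PPI_1 = (-26 + 273.15)^(1/3) = 6.275575
PPI_2 = (-20 + 273.15)^(1/3) = 6.325953
PPI_blend = 0.38 * 6.275575 + 0.62 * 6.325953 = 6.306809
PP_blend = 6.306809^3 - 273.15 = 250.8586 - 273.15 = -22.29

-22.29 degC


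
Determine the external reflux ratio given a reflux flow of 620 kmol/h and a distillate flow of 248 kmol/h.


Reflux ratio definition: R = L / D (liquid returned / distillate withdrawn)
L = 620 kmol/h, D = 248 kmol/h
R = 620 / 248 = 2.500

2.500


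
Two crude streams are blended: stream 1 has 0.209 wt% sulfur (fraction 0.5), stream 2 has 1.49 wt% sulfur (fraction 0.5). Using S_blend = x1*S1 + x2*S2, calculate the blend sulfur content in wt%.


Linear sulfur blending: S_blend = x1*S1 + x2*S2
Contribution 1: 0.5 * 0.209 = 0.1045 wt%
Contribution 2: 0.5 * 1.49 = 0.745 wt%
S_blend = 0.1045 + 0.745 = 0.8495

0.8495 wt%


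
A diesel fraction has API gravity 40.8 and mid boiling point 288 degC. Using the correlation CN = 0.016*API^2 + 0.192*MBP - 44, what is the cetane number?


CN = 0.016 * 40.8^2 + 0.192 * 288 - 44
CN = 26.63424 + 55.296 - 44 = 37.93024

37.93024


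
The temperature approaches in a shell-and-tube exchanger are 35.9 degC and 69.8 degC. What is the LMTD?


LMTD = (dT1 - dT2) / ln(dT1/dT2)
= (35.9 - 69.8) / ln(35.9 / 69.8) = -33.9 / -0.664897 = 50.99

50.99 degC


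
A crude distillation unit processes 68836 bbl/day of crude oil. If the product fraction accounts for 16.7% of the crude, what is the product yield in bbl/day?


Crude throughput = 68836 bbl/day
Fraction yield = 16.7%
yield = throughput * fraction / 100
yield = 68836 * 16.7 / 100 = 11495.612

11495.612 bbl/day


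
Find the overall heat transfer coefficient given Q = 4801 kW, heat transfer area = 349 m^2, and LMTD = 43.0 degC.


From Q = U*A*LMTD, U = Q / (A * LMTD)
U = 4801 / (349 * 43.0) = 4801 / 15007 = 0.3199

0.3199 kW/(m^2*K)


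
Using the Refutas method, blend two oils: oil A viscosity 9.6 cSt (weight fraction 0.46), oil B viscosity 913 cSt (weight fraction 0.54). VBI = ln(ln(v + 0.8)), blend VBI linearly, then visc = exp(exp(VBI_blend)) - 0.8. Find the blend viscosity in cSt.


Refutas method: VBN_i = 14.534*ln(ln(visc_i + 0.8)) + 10.975, blended linearly by mass fraction; since VBN is linear in VBI_i = ln(ln(visc_i + 0.8)) and the fractions sum to 1, blend VBI directly: visc = exp(exp(VBI_blend)) - 0.8
VBI_1 = ln(ln(9.6 + 0.8)) = 0.850922
VBI_2 = ln(ln(913 + 0.8)) = 1.91951
VBI_blend = 0.46 * 0.850922 + 0.54 * 1.91951 = 1.42796
visc_blend = exp(exp(1.42796)) - 0.8 = 63.93

63.93 cSt


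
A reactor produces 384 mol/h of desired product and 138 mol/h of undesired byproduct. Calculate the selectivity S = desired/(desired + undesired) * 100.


Selectivity = desired / (desired + undesired) * 100
Total products = 384 + 138 = 522 mol/h
S = 384 / 522 * 100
= 0.7356 * 100
= 73.56 %

73.56 %


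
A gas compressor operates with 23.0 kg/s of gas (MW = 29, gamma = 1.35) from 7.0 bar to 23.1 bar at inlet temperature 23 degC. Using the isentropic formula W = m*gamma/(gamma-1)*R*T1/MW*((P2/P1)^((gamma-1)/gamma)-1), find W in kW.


Isentropic work: W = m*(gamma/(gamma-1))*(R*T1/MW)*((P2/P1)^((gamma-1)/gamma) - 1)
T1 = 23 + 273.15 = 296.15 K
Pressure ratio = 23.1 / 7.0 = 3.3
Exponent = (1.35 - 1)/1.35 = 0.259259
(P2/P1)^exp - 1 = 3.3^0.259259 - 1 = 0.362791
W = 23.0 * 1.35 / 0.35 * 8.314 * 296.15 / 29 * 0.362791 = 2733

2733 kW


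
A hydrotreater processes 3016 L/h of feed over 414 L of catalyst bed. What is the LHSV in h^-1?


LHSV = volumetric feed rate / catalyst volume
= 3016 L/h / 414 L
= 7.285 h^-1

7.285 h^-1


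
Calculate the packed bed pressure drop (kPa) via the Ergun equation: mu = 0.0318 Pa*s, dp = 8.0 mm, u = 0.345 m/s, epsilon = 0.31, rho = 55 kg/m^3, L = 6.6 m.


dp = 8.0 mm = 0.008 m
Viscous term = 150*0.0318*0.345*(1-0.31)^2 / (0.008^2*0.31^3) = 410933
Inertial term = 1.75*55*0.345^2*(1-0.31) / (0.008*0.31^3) = 33167.5
dP/L = 410933 + 33167.5 = 444100 Pa/m
dP = 444100 * 6.6 / 1000 = 2931 kPa

2931 kPa


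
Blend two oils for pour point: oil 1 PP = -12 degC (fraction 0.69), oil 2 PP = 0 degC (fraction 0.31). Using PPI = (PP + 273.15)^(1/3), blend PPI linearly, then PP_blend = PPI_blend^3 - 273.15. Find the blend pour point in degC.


PPI_1 = (-12 + 273.15)^(1/3) = 6.391901
PPI_2 = (0 + 273.15)^(1/3) = 6.488342
PPI_blend = 0.69 * 6.391901 + 0.31 * 6.488342 = 6.421798
PP_blend = 6.421798^3 - 273.15 = 264.8317 - 273.15 = -8.32

-8.32 degC


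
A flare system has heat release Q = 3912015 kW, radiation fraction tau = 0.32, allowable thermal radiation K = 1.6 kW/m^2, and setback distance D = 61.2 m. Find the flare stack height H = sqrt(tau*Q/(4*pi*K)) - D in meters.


tau*Q/(4*pi*K) = 0.32 * 3912015 / (4 * pi * 1.6) = 62261.7
sqrt(62261.7) = 249.523
H = 249.523 - 61.2 = 188.3

188.3 m


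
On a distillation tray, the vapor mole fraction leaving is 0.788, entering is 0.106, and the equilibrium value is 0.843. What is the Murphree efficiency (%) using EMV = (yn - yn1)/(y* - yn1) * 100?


Murphree vapor efficiency: EMV = (y_n - y_(n-1)) / (y*_n - y_(n-1)) * 100
EMV = (0.788 - 0.106) / (0.843 - 0.106) * 100 = 0.682 / 0.737 * 100 = 92.54

92.54 %


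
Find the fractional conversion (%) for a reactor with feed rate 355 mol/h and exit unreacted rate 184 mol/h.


X = (F_in - F_out) / F_in * 100
Moles reacted = 355 - 184 = 171
X = 171 / 355 * 100
= 0.4817 * 100
= 48.17 %

48.17 %


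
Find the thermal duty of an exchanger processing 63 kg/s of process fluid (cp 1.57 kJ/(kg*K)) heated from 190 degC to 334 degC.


Q = m_dot * cp * delta_T
delta_T = 334 - 190 = 144 K
Q = 63 * 1.57 * 144
= 98.91 * 144
= 14243.04 kW

14243.04 kW


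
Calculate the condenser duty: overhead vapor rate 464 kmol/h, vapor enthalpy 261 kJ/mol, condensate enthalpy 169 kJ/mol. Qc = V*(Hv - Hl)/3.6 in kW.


Qc = 464 * (261 - 169) / 3.6 = 464 * 92 / 3.6 = 11860

11860 kW


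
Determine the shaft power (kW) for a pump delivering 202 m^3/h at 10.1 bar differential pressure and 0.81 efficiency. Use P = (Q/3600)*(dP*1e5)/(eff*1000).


Q = 202 / 3600 = 0.0561111 m^3/s
P = 0.0561111 * (10.1 * 1e5) / 0.81 / 1000 = 69.97

69.97 kW


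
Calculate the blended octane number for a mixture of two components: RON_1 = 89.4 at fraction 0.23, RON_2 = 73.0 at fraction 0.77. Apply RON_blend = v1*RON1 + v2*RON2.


Linear blending: RON_blend = sum(vi * RONi)
Contribution 1: 0.23 * 89.4 = 20.562
Contribution 2: 0.77 * 73.0 = 56.21
RON_blend = 20.562 + 56.21 = 76.772

76.772


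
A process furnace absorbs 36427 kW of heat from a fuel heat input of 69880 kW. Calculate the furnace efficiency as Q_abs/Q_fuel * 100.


Furnace efficiency = Q_absorbed / Q_fuel * 100
= 36427 / 69880 * 100 = 52.13

52.13 %


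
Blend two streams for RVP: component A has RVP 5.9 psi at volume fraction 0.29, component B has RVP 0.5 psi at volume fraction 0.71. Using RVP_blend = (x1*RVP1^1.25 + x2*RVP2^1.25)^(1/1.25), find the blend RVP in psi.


Chevron index: RVP_blend = (sum xi*RVPi^1.25)^(1/1.25)
RVP^1.25 terms: 0.29 * 5.9^1.25 + 0.71 * 0.5^1.25 = 2.96515
RVP_blend = 2.96515^(1/1.25) = 2.386

2.386 psi


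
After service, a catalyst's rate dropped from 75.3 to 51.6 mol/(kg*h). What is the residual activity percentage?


Activity (%) = (rate_used / rate_fresh) * 100
rate_used = 51.6, rate_fresh = 75.3
= (51.6 / 75.3) * 100
= 0.6853 * 100 = 68.53

68.53 %


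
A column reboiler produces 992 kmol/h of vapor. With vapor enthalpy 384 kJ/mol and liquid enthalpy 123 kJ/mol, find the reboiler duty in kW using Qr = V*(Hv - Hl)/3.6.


Qr = 992 * (384 - 123) / 3.6 = 992 * 261 / 3.6 = 71920

71920 kW


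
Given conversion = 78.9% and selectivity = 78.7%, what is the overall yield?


Overall yield = conversion (%) * selectivity (%) / 100
Conversion = 78.9%, Selectivity = 78.7%
Y = 78.9 * 78.7 / 100
= 62.0943 %

62.0943 %


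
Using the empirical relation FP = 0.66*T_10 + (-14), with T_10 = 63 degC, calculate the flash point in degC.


FP = 0.66 * 63 + (-14) = 27.58

27.58 degC


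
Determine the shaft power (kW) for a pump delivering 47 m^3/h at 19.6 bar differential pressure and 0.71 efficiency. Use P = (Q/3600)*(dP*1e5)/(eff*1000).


Q = 47 / 3600 = 0.0130556 m^3/s
P = 0.0130556 * (19.6 * 1e5) / 0.71 / 1000 = 36.04

36.04 kW


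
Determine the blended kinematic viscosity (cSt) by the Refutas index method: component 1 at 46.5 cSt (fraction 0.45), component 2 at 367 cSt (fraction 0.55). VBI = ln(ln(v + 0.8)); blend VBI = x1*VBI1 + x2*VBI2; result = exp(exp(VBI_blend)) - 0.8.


Refutas method: VBN_i = 14.534*ln(ln(visc_i + 0.8)) + 10.975, blended linearly by mass fraction; since VBN is linear in VBI_i = ln(ln(visc_i + 0.8)) and the fractions sum to 1, blend VBI directly: visc = exp(exp(VBI_blend)) - 0.8
VBI_1 = ln(ln(46.5 + 0.8)) = 1.34976
VBI_2 = ln(ln(367 + 0.8)) = 1.77623
VBI_blend = 0.45 * 1.34976 + 0.55 * 1.77623 = 1.58432
visc_blend = exp(exp(1.58432)) - 0.8 = 130.3

130.3 cSt


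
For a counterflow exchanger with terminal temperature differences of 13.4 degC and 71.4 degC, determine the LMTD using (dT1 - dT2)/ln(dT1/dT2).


LMTD = (dT1 - dT2) / ln(dT1/dT2)
= (13.4 - 71.4) / ln(13.4 / 71.4) = -58 / -1.67304 = 34.67

34.67 degC


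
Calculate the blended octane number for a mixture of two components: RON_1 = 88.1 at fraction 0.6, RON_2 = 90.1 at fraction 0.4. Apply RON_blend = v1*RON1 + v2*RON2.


Linear blending: RON_blend = sum(vi * RONi)
Contribution 1: 0.6 * 88.1 = 52.86
Contribution 2: 0.4 * 90.1 = 36.04
RON_blend = 52.86 + 36.04 = 88.9

88.9


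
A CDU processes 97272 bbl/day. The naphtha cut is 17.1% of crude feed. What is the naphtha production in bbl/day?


Crude throughput = 97272 bbl/day
Fraction yield = 17.1%
yield = throughput * fraction / 100
yield = 97272 * 17.1 / 100 = 16633.512

16633.512 bbl/day


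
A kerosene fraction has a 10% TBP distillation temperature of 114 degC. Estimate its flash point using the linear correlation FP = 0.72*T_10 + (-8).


FP = 0.72 * 114 + (-8) = 74.08

74.08 degC


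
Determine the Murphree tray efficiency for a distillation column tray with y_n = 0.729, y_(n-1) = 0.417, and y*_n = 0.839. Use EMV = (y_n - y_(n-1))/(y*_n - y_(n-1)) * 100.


Murphree vapor efficiency: EMV = (y_n - y_(n-1)) / (y*_n - y_(n-1)) * 100
EMV = (0.729 - 0.417) / (0.839 - 0.417) * 100 = 0.312 / 0.422 * 100 = 73.93

73.93 %


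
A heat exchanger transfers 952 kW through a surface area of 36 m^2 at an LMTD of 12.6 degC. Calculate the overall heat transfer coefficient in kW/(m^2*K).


From Q = U*A*LMTD, U = Q / (A * LMTD)
U = 952 / (36 * 12.6) = 952 / 453.6 = 2.099

2.099 kW/(m^2*K)


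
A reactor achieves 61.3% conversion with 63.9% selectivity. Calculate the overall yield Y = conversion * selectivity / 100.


Overall yield = conversion (%) * selectivity (%) / 100
Conversion = 61.3%, Selectivity = 63.9%
Y = 61.3 * 63.9 / 100
= 39.1707 %

39.1707 %


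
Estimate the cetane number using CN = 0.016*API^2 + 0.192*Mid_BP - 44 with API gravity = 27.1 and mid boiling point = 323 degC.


CN = 0.016 * 27.1^2 + 0.192 * 323 - 44
CN = 11.75056 + 62.016 - 44 = 29.76656

29.76656


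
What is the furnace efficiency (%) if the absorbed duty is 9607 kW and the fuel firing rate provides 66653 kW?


Furnace efficiency = Q_absorbed / Q_fuel * 100
= 9607 / 66653 * 100 = 14.41

14.41 %


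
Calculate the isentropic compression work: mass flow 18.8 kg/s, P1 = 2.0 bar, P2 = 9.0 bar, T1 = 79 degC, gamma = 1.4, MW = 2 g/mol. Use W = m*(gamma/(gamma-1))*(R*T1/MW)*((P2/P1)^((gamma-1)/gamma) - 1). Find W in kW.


Isentropic work: W = m*(gamma/(gamma-1))*(R*T1/MW)*((P2/P1)^((gamma-1)/gamma) - 1)
T1 = 79 + 273.15 = 352.15 K
Pressure ratio = 9.0 / 2.0 = 4.5
Exponent = (1.4 - 1)/1.4 = 0.285714
(P2/P1)^exp - 1 = 4.5^0.285714 - 1 = 0.536852
W = 18.8 * 1.4 / 0.4 * 8.314 * 352.15 / 2 * 0.536852 = 51710

51710 kW


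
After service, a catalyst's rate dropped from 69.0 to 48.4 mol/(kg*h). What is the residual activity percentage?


Activity (%) = (rate_used / rate_fresh) * 100
rate_used = 48.4, rate_fresh = 69.0
= (48.4 / 69.0) * 100
= 0.7014 * 100 = 70.14

70.14 %


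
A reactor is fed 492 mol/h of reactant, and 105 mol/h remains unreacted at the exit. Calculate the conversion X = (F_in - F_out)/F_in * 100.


X = (F_in - F_out) / F_in * 100
Moles reacted = 492 - 105 = 387
X = 387 / 492 * 100
= 0.7866 * 100
= 78.66 %

78.66 %


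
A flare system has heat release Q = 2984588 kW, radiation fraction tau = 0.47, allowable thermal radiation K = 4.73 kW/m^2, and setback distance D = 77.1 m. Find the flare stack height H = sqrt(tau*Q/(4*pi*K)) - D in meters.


tau*Q/(4*pi*K) = 0.47 * 2984588 / (4 * pi * 4.73) = 23600
sqrt(23600) = 153.623
H = 153.623 - 77.1 = 76.52

76.52 m


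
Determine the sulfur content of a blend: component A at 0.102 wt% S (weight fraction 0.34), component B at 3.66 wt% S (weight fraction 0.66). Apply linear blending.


Linear sulfur blending: S_blend = x1*S1 + x2*S2
Contribution 1: 0.34 * 0.102 = 0.03468 wt%
Contribution 2: 0.66 * 3.66 = 2.4156 wt%
S_blend = 0.03468 + 2.4156 = 2.45028

2.45028 wt%


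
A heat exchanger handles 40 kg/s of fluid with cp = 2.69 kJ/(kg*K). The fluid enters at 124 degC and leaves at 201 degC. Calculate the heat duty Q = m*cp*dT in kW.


Q = m_dot * cp * delta_T
delta_T = 201 - 124 = 77 K
Q = 40 * 2.69 * 77
= 107.6 * 77
= 8285.2 kW

8285.2 kW


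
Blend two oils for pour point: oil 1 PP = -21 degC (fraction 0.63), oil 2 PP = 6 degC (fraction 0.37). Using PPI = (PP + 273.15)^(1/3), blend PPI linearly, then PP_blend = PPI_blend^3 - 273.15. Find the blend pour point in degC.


PPI_1 = (-21 + 273.15)^(1/3) = 6.317613
PPI_2 = (6 + 273.15)^(1/3) = 6.535506
PPI_blend = 0.63 * 6.317613 + 0.37 * 6.535506 = 6.398233
PP_blend = 6.398233^3 - 273.15 = 261.9269 - 273.15 = -11.22

-11.22 degC


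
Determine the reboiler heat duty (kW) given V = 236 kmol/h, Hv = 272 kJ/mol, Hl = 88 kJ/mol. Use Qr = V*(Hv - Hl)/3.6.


Qr = 236 * (272 - 88) / 3.6 = 236 * 184 / 3.6 = 12060

12060 kW


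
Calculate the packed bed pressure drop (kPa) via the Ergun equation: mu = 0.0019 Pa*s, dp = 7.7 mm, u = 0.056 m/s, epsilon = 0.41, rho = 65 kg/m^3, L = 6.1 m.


dp = 7.7 mm = 0.0077 m
Viscous term = 150*0.0019*0.056*(1-0.41)^2 / (0.0077^2*0.41^3) = 1359.58
Inertial term = 1.75*65*0.056^2*(1-0.41) / (0.0077*0.41^3) = 396.586
dP/L = 1359.58 + 396.586 = 1756.17 Pa/m
dP = 1756.17 * 6.1 / 1000 = 10.71 kPa

10.71 kPa


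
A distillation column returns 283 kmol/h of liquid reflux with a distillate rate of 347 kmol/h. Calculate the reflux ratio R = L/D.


Reflux ratio definition: R = L / D (liquid returned / distillate withdrawn)
L = 283 kmol/h, D = 347 kmol/h
R = 283 / 347 = 0.8156

0.8156


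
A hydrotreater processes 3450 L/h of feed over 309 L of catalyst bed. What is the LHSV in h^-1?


LHSV = volumetric feed rate / catalyst volume
= 3450 L/h / 309 L
= 11.17 h^-1

11.17 h^-1


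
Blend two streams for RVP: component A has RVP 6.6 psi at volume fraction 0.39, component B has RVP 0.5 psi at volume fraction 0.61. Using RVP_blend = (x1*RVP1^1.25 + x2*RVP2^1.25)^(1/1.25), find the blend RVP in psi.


Chevron index: RVP_blend = (sum xi*RVPi^1.25)^(1/1.25)
RVP^1.25 terms: 0.39 * 6.6^1.25 + 0.61 * 0.5^1.25 = 4.38214
RVP_blend = 4.38214^(1/1.25) = 3.261

3.261 psi


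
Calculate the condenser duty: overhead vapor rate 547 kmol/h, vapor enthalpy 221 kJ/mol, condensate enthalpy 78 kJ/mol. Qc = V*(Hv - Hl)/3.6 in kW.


Qc = 547 * (221 - 78) / 3.6 = 547 * 143 / 3.6 = 21730

21730 kW


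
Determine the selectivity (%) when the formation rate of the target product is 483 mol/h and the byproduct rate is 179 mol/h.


Selectivity = desired / (desired + undesired) * 100
Total products = 483 + 179 = 662 mol/h
S = 483 / 662 * 100
= 0.7296 * 100
= 72.96 %

72.96 %


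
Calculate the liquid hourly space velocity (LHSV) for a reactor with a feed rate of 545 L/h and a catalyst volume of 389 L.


LHSV = volumetric feed rate / catalyst volume
= 545 L/h / 389 L
= 1.401 h^-1

1.401 h^-1


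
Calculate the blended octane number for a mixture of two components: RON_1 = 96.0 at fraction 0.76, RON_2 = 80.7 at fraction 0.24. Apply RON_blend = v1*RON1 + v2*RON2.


Linear blending: RON_blend = sum(vi * RONi)
Contribution 1: 0.76 * 96.0 = 72.96
Contribution 2: 0.24 * 80.7 = 19.368
RON_blend = 72.96 + 19.368 = 92.328

92.328


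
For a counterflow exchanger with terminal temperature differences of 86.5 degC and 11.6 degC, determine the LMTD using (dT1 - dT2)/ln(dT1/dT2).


LMTD = (dT1 - dT2) / ln(dT1/dT2)
= (86.5 - 11.6) / ln(86.5 / 11.6) = 74.9 / 2.00914 = 37.28

37.28 degC


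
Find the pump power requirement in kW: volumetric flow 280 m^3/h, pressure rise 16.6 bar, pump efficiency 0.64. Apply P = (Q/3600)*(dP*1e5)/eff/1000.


Q = 280 / 3600 = 0.0777778 m^3/s
P = 0.0777778 * (16.6 * 1e5) / 0.64 / 1000 = 201.7

201.7 kW


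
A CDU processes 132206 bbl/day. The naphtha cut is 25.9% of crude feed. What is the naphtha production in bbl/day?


Crude throughput = 132206 bbl/day
Fraction yield = 25.9%
yield = throughput * fraction / 100
yield = 132206 * 25.9 / 100 = 34241.354

34241.354 bbl/day
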